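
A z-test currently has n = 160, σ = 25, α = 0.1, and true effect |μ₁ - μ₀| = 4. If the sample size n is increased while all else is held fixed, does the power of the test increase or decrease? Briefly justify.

Power increases: a larger n shrinks the standard error σ/√n, moving the sampling distribution under H₁ further from the critical value.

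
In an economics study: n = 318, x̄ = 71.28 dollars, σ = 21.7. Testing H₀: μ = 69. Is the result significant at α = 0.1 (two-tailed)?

z = (71.28 - 69)/(21.7/√318) = 1.874. Since |z| > 1.645, significant at α = 0.1.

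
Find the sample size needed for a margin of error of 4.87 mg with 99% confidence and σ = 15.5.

n = (z*σ/E)² = (2.576×15.5/4.87)² = 67.2 → n = 68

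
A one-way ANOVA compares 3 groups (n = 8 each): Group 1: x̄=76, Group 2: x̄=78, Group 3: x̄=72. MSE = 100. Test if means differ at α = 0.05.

Grand mean = 75.33. SS_between = 149.33, MS_between = 74.67. F = 0.747, F_crit ≈ 3.467. Fail to reject H₀.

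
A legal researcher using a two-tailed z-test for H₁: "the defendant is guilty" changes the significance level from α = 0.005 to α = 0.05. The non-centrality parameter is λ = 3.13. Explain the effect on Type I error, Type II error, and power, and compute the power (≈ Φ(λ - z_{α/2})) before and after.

Increasing α from 0.005 to 0.05:
• Type I error rate increases (α is the Type I rate by definition).
• Critical value moves from z_{α/2} = 2.807 to 1.96, so power = Φ(λ - z_{α/2}) goes from Φ(3.13 - 2.807) = 0.627 to Φ(3.13 - 1.96) = 0.879.
• Type II error rate β = 1 - power therefore decreases (0.373 → 0.121).
Appropriate when false negatives are costly — here, acquitting a guilty person.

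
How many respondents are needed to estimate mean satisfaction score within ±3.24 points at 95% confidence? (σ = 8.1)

n = (z*σ/E)² = (1.96×8.1/3.24)² = 24.01 → n = 25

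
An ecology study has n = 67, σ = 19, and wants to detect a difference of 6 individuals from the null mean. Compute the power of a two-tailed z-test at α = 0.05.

SE = σ/√n = 19/√67 = 2.321. Non-centrality λ = d/SE = 6/2.321 = 2.585. Power ≈ Φ(λ - z_{α/2}) = Φ(2.585 - 1.96) = Φ(0.625) = 0.734.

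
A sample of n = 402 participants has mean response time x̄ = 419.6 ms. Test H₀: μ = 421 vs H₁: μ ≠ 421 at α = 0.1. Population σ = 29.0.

z = (x̄ - μ₀)/(σ/√n) = (419.6 - 421)/(29.0/√402) = -0.968. Critical value: ±1.645. Since |-0.968| ≤ 1.645, Fail to reject H₀.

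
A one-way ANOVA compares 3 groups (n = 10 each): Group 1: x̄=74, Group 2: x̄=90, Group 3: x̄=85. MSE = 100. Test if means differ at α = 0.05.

Grand mean = 83.0. SS_between = 1340.0, MS_between = 670.0. F = 6.7, F_crit ≈ 3.354. Reject H₀.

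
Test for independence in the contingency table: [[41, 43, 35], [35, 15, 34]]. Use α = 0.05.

χ² = 8.215. df = 2, critical = 5.991. Reject H₀. Variables are dependent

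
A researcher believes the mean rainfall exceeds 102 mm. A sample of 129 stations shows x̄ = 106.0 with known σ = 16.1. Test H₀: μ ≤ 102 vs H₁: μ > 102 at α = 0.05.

z = 2.822. Critical value: 1.645. Reject H₀.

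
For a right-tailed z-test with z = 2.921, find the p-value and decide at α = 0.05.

p = P(Z > 2.921) = 1 - Φ(2.921) ≈ 0.0017. Since p < 0.05, reject H₀ (significant) at α = 0.05.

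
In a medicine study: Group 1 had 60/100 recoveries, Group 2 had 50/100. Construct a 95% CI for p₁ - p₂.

p̂₁ = 0.6, p̂₂ = 0.5. Difference = 0.1. CI = (-0.037, 0.237)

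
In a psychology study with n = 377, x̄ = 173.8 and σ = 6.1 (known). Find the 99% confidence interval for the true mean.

CI = x̄ ± z*(σ/√n) = 173.8 ± 2.576(6.1/√377) = 173.8 ± 0.81 = (172.99, 174.61)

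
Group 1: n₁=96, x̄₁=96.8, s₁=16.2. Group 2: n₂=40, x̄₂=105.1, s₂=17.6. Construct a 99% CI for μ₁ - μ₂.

Difference = -8.3. SE = √(16.2²/96 + 17.6²/40) = 3.237. CI = (-16.64, 0.04)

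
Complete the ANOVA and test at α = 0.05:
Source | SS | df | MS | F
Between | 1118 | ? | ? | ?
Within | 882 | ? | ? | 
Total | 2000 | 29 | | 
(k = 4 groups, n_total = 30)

df_between = 3, df_within = 26. MS_between = 372.67, MS_within = 33.92. F = 10.986, F_crit ≈ 2.975. Reject H₀.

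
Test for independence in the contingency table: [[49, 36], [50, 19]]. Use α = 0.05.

χ² = 3.642. df = 1, critical = 3.841. Fail to reject H₀. No evidence of dependence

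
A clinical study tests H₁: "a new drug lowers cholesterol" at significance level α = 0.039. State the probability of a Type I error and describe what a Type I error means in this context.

P(Type I error) = α = 0.039. A Type I error is rejecting H₀ when H₀ is actually true (false positive) — here, concluding that a new drug lowers cholesterol when in fact this is not the case. Consequence: approving an ineffective drug — patients take a useless medication and may skip effective alternatives.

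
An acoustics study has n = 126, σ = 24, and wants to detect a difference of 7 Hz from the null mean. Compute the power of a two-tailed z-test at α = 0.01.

SE = σ/√n = 24/√126 = 2.138. Non-centrality λ = d/SE = 7/2.138 = 3.274. Power ≈ Φ(λ - z_{α/2}) = Φ(3.274 - 2.576) = Φ(0.698) = 0.757.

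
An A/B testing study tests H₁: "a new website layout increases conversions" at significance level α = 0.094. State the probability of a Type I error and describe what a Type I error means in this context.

P(Type I error) = α = 0.094. A Type I error is rejecting H₀ when H₀ is actually true (false positive) — here, concluding that a new website layout increases conversions when in fact this is not the case. Consequence: rolling out a layout that doesn't actually help — wasted engineering effort.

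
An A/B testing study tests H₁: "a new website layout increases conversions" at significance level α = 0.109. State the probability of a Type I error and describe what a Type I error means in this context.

P(Type I error) = α = 0.109. A Type I error is rejecting H₀ when H₀ is actually true (false positive) — here, concluding that a new website layout increases conversions when in fact this is not the case. Consequence: rolling out a layout that doesn't actually help — wasted engineering effort.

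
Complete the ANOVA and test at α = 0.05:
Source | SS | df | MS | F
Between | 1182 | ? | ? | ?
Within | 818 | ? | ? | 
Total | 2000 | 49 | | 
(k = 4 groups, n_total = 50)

df_between = 3, df_within = 46. MS_between = 394.0, MS_within = 17.78. F = 22.156, F_crit ≈ 2.807. Reject H₀.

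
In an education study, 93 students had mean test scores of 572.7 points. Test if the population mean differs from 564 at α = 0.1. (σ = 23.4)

z = (x̄ - μ₀)/(σ/√n) = (572.7 - 564)/(23.4/√93) = 3.585. Critical value: ±1.645. Since |3.585| > 1.645, Reject H₀.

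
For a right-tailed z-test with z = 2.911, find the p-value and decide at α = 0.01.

p = P(Z > 2.911) = 1 - Φ(2.911) ≈ 0.0018. Since p < 0.01, reject H₀ (significant) at α = 0.01.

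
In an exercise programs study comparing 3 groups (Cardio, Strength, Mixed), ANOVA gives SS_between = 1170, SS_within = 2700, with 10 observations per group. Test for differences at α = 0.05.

df_between = 2, df_within = 27. F = MS_between/MS_within = 585.0/100.0 = 5.85. F_crit ≈ 3.354. Reject H₀. At least one mean differs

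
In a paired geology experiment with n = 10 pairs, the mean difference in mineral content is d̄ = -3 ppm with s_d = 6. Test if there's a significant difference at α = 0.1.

t = d̄/(s_d/√n) = -3/(6/√10) = -1.581. df = 9, critical t = ±1.833. Fail to reject H₀.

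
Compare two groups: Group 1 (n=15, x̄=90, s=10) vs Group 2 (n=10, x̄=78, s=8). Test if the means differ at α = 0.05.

Pooled sp = 9.27. t = 3.171, df = 23. Critical t = ±2.069. Reject H₀.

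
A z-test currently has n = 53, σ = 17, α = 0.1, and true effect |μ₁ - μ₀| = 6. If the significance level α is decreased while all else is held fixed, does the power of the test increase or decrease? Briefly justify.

Power decreases: a smaller α raises the critical value, so less of the H₁ sampling distribution falls in the rejection region.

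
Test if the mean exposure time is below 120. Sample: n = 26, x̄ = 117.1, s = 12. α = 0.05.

t = (117.1 - 120)/(12/√26) = -1.232, df = 25. Critical t = -1.708. Fail to reject H₀.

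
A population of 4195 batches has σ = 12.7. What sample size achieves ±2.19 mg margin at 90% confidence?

Without FPC: n₀ = (1.645×12.7/2.19)² = 91.002. With FPC: n = n₀N/(n₀+N-1) = 89.1 → n = 90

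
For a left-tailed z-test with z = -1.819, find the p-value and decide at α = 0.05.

p = P(Z < -1.819) = Φ(-1.819) ≈ 0.0345. Since p < 0.05, reject H₀ (significant) at α = 0.05.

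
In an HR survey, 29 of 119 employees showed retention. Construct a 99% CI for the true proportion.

p̂ = 0.244. CI = p̂ ± z*√(p̂(1-p̂)/n) = (0.142, 0.345)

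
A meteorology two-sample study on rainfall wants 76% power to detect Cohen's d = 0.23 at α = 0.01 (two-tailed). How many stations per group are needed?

z_{α/2} = 2.576, z_β = Φ⁻¹(0.76) = 0.706. For small effect (d = 0.23): n per group = 2(z_{α/2} + z_β)²/d² = 2(2.576 + 0.706)²/0.23² = 407.2 → 408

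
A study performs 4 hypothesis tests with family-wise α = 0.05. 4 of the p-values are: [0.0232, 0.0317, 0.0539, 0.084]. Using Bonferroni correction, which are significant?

Bonferroni α = 0.05/4 = 0.0125. None of the given p-values are significant.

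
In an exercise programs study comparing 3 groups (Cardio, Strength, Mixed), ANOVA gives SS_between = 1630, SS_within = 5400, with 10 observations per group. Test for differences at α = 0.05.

df_between = 2, df_within = 27. F = MS_between/MS_within = 815.0/200.0 = 4.075. F_crit ≈ 3.354. Reject H₀. At least one mean differs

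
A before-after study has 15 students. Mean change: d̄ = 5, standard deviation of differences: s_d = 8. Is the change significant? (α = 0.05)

t = d̄/(s_d/√n) = 5/(8/√15) = 2.421. df = 14, critical t = ±2.145. Reject H₀.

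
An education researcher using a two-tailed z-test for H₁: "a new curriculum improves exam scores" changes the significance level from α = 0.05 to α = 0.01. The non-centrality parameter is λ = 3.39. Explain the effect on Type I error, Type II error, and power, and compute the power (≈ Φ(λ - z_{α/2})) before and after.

Decreasing α from 0.05 to 0.01:
• Type I error rate decreases (α is the Type I rate by definition).
• Critical value moves from z_{α/2} = 1.96 to 2.576, so power = Φ(λ - z_{α/2}) goes from Φ(3.39 - 1.96) = 0.924 to Φ(3.39 - 2.576) = 0.792.
• Type II error rate β = 1 - power therefore increases (0.076 → 0.208).
Appropriate when false positives are costly — here, adopting a curriculum that gives no real benefit — disruption for nothing.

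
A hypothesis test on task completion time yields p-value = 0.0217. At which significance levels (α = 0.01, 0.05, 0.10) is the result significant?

p = 0.0217. Significant at: α = 0.05, 0.1.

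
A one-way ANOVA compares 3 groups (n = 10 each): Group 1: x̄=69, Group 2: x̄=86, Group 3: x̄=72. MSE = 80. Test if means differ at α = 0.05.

Grand mean = 75.67. SS_between = 1646.67, MS_between = 823.33. F = 10.292, F_crit ≈ 3.354. Reject H₀.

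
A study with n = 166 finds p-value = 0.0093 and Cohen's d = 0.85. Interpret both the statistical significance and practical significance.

Statistically significant (p = 0.0093 < 0.05). Cohen's d = 0.85 indicates a large effect size. Both statistical and practical significance should be considered.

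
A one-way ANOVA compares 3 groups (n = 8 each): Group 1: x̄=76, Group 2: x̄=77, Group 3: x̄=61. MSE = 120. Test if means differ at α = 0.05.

Grand mean = 71.33. SS_between = 1285.33, MS_between = 642.67. F = 5.356, F_crit ≈ 3.467. Reject H₀.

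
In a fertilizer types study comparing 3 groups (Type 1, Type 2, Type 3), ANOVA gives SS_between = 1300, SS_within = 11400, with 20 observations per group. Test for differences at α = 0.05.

df_between = 2, df_within = 57. F = MS_between/MS_within = 650.0/200.0 = 3.25. F_crit ≈ 3.159. Reject H₀. At least one mean differs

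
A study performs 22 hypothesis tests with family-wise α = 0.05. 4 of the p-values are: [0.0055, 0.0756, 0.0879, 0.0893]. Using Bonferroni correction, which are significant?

Bonferroni α = 0.05/22 = 0.00227. None of the given p-values are significant.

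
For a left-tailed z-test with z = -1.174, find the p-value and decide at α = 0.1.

p = P(Z < -1.174) = Φ(-1.174) ≈ 0.1202. Since p ≥ 0.1, fail to reject H₀ (not significant) at α = 0.1.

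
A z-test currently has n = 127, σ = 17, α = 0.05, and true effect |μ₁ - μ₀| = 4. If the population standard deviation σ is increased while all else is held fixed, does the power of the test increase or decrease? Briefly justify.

Power decreases: a larger σ inflates the standard error σ/√n, pulling the sampling distribution under H₁ back toward the critical value.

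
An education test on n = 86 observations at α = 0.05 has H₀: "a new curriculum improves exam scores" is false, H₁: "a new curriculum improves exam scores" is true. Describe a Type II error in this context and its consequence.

Type II error: failing to reject H₀ when it is false — concluding that a new curriculum improves exam scores is not supported when in fact it is. Consequence: keeping the old curriculum when the new one would have helped students.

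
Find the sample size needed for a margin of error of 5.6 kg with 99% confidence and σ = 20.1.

n = (z*σ/E)² = (2.576×20.1/5.6)² = 85.5 → n = 86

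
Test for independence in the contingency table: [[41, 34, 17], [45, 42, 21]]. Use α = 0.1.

χ² = 0.17. df = 2, critical = 4.605. Fail to reject H₀. No evidence of dependence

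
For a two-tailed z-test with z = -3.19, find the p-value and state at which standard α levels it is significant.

p = 2·P(Z > |-3.19|) = 2·(1 - Φ(3.19)) ≈ 0.0014. Significant at α = 0.1; Significant at α = 0.05; Significant at α = 0.01.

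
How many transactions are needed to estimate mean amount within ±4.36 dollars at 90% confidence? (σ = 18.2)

n = (z*σ/E)² = (1.645×18.2/4.36)² = 47.2 → n = 48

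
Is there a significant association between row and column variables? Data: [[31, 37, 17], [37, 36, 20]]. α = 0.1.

χ² = 0.428. df = 2, critical = 4.605. Fail to reject H₀. No evidence of dependence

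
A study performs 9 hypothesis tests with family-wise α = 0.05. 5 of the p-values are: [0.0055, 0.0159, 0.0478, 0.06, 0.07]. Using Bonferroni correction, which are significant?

Bonferroni α = 0.05/9 = 0.00556. Significant p-values: [0.0055]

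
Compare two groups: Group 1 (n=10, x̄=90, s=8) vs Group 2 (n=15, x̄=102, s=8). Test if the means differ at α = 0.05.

Pooled sp = 8.0. t = -3.674, df = 23. Critical t = ±2.069. Reject H₀.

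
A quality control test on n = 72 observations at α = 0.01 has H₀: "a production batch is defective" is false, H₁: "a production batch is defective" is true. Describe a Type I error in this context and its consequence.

Type I error: rejecting H₀ when it is true — concluding that a production batch is defective when in fact it is not. Consequence: scrapping a good batch — wasted material and cost for no reason.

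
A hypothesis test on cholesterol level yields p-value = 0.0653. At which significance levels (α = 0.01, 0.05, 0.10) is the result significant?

p = 0.0653. Significant at: α = 0.1.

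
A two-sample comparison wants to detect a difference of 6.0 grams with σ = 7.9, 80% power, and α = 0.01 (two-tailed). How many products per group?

n per group = 2(z_α/2 + z_β)²σ²/d² = 2×(2.576 + 0.84)²×7.9²/6.0² = 40.5 → n = 41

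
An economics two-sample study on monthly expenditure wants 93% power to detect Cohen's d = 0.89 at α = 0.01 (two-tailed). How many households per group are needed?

z_{α/2} = 2.576, z_β = Φ⁻¹(0.93) = 1.476. For large effect (d = 0.89): n per group = 2(z_{α/2} + z_β)²/d² = 2(2.576 + 1.476)²/0.89² = 41.5 → 42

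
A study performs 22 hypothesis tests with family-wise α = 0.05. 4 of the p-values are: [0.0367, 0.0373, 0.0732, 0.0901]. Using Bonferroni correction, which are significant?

Bonferroni α = 0.05/22 = 0.00227. None of the given p-values are significant.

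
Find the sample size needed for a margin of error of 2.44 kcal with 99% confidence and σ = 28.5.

n = (z*σ/E)² = (2.576×28.5/2.44)² = 905.3 → n = 906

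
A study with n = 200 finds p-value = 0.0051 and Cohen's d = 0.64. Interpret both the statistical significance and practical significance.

Statistically significant (p = 0.0051 < 0.05). Cohen's d = 0.64 indicates a medium effect size. Both statistical and practical significance should be considered.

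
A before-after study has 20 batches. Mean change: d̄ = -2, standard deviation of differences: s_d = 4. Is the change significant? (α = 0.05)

t = d̄/(s_d/√n) = -2/(4/√20) = -2.236. df = 19, critical t = ±2.093. Reject H₀.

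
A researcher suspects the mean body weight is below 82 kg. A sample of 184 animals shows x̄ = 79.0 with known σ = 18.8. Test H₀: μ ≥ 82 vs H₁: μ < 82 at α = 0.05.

z = -2.165. Critical value: -1.645. Reject H₀.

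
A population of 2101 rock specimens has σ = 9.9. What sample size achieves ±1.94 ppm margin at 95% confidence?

Without FPC: n₀ = (1.96×9.9/1.94)² = 100.041. With FPC: n = n₀N/(n₀+N-1) = 95.5 → n = 96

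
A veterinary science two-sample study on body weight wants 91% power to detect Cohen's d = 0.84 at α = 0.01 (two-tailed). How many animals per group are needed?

z_{α/2} = 2.576, z_β = Φ⁻¹(0.91) = 1.341. For large effect (d = 0.84): n per group = 2(z_{α/2} + z_β)²/d² = 2(2.576 + 1.341)²/0.84² = 43.5 → 44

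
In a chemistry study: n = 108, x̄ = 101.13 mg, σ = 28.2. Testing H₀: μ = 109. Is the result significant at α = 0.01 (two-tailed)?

z = (101.13 - 109)/(28.2/√108) = -2.9. Since |z| > 2.576, significant at α = 0.01.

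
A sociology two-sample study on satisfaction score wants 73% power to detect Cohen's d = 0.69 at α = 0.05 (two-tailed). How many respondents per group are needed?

z_{α/2} = 1.96, z_β = Φ⁻¹(0.73) = 0.613. For medium effect (d = 0.69): n per group = 2(z_{α/2} + z_β)²/d² = 2(1.96 + 0.613)²/0.69² = 27.8 → 28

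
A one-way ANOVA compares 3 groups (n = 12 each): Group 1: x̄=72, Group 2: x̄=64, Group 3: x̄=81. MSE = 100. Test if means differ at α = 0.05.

Grand mean = 72.33. SS_between = 1736.0, MS_between = 868.0. F = 8.68, F_crit ≈ 3.285. Reject H₀.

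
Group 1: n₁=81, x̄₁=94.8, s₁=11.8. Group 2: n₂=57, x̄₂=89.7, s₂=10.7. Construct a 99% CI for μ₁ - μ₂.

Difference = 5.1. SE = √(11.8²/81 + 10.7²/57) = 1.931. CI = (0.13, 10.07)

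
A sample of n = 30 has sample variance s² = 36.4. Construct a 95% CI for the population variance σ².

df = 29. χ²_{0.025} = 45.722, χ²_{0.975} = 16.047. CI for σ² = ((n-1)s²/χ²_{α/2}, (n-1)s²/χ²_{1-α/2}) = (29·36.4/45.722, 29·36.4/16.047) = (23.09, 65.78)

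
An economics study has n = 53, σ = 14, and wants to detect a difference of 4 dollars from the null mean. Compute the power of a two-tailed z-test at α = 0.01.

SE = σ/√n = 14/√53 = 1.923. Non-centrality λ = d/SE = 4/1.923 = 2.08. Power ≈ Φ(λ - z_{α/2}) = Φ(2.08 - 2.576) = Φ(-0.496) = 0.31.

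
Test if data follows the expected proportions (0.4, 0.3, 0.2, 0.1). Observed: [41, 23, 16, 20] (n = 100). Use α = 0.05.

Expected: [40.0, 30.0, 20.0, 10.0]. χ² = 12.458. df = 3, critical = 7.815. Reject H₀.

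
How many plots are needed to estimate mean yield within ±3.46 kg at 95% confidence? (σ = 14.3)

n = (z*σ/E)² = (1.96×14.3/3.46)² = 65.6 → n = 66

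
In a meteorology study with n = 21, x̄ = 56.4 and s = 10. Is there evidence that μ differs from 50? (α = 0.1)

t = (x̄ - μ₀)/(s/√n) = (56.4 - 50)/(10/√21) = 2.933. df = 20, critical t = ±1.725. Reject H₀.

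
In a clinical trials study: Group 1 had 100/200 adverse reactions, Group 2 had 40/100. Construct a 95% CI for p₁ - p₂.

p̂₁ = 0.5, p̂₂ = 0.4. Difference = 0.1. CI = (-0.018, 0.218)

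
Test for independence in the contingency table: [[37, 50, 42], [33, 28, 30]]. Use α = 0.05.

χ² = 1.928. df = 2, critical = 5.991. Fail to reject H₀. No evidence of dependence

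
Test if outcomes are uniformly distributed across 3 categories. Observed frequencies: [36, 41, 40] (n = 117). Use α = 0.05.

Expected = 39 each. χ² = Σ(O-E)²/E = 0.359. df = 2, critical value = 5.991. Fail to reject H₀.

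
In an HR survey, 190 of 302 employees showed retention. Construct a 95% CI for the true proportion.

p̂ = 0.629. CI = p̂ ± z*√(p̂(1-p̂)/n) = (0.575, 0.684)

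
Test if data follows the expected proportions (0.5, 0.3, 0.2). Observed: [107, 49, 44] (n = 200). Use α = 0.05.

Expected: [100.0, 60.0, 40.0]. χ² = 2.907. df = 2, critical = 5.991. Fail to reject H₀.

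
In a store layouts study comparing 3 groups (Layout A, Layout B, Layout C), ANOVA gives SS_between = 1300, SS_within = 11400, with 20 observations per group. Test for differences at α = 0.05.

df_between = 2, df_within = 57. F = MS_between/MS_within = 650.0/200.0 = 3.25. F_crit ≈ 3.159. Reject H₀. At least one mean differs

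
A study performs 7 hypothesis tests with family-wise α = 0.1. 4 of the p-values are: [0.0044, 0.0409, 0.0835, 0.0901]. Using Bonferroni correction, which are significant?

Bonferroni α = 0.1/7 = 0.01429. Significant p-values: [0.0044]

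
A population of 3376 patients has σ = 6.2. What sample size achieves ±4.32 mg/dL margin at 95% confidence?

Without FPC: n₀ = (1.96×6.2/4.32)² = 7.913. With FPC: n = n₀N/(n₀+N-1) = 7.9 → n = 8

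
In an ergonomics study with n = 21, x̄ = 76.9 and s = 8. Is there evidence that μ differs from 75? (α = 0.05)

t = (x̄ - μ₀)/(s/√n) = (76.9 - 75)/(8/√21) = 1.088. df = 20, critical t = ±2.086. Fail to reject H₀.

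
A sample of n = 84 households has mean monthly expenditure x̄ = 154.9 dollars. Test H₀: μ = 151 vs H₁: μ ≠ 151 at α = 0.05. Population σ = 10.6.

z = (x̄ - μ₀)/(σ/√n) = (154.9 - 151)/(10.6/√84) = 3.372. Critical value: ±1.96. Since |3.372| > 1.96, Reject H₀.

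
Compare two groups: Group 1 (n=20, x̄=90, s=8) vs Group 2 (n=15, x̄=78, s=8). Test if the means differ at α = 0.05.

Pooled sp = 8.0. t = 4.392, df = 33. Critical t = ±2.035. Reject H₀.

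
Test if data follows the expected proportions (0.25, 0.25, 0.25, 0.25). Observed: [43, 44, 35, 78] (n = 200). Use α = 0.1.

Expected: [50.0, 50.0, 50.0, 50.0]. χ² = 21.88. df = 3, critical = 6.251. Reject H₀.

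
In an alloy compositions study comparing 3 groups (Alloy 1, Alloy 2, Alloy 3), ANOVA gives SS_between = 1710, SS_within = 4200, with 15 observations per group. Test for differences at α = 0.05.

df_between = 2, df_within = 42. F = MS_between/MS_within = 855.0/100.0 = 8.55. F_crit ≈ 3.22. Reject H₀. At least one mean differs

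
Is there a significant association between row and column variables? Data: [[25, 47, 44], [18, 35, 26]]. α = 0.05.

χ² = 0.523. df = 2, critical = 5.991. Fail to reject H₀. No evidence of dependence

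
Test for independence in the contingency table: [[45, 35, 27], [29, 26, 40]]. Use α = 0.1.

χ² = 6.62. df = 2, critical = 4.605. Reject H₀. Variables are dependent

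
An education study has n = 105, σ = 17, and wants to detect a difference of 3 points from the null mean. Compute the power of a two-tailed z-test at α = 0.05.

SE = σ/√n = 17/√105 = 1.659. Non-centrality λ = d/SE = 3/1.659 = 1.808. Power ≈ Φ(λ - z_{α/2}) = Φ(1.808 - 1.96) = Φ(-0.152) = 0.44.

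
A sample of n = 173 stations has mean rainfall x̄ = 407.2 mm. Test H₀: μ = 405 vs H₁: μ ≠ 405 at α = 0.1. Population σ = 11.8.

z = (x̄ - μ₀)/(σ/√n) = (407.2 - 405)/(11.8/√173) = 2.452. Critical value: ±1.645. Since |2.452| > 1.645, Reject H₀.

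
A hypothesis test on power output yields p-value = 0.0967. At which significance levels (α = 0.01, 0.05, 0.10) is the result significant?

p = 0.0967. Significant at: α = 0.1.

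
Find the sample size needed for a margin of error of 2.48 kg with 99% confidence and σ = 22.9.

n = (z*σ/E)² = (2.576×22.9/2.48)² = 565.8 → n = 566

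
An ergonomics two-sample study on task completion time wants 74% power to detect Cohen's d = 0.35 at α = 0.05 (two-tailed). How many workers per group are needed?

z_{α/2} = 1.96, z_β = Φ⁻¹(0.74) = 0.643. For small effect (d = 0.35): n per group = 2(z_{α/2} + z_β)²/d² = 2(1.96 + 0.643)²/0.35² = 110.6 → 111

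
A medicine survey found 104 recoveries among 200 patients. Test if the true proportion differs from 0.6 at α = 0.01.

p̂ = 0.52, p₀ = 0.6. z = (p̂ - p₀)/√(p₀(1-p₀)/n) = -2.309. Critical: ±2.576. Fail to reject H₀.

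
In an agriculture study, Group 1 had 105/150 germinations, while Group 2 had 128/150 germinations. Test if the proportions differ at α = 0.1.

p̂₁ = 0.7, p̂₂ = 0.853, pooled p̂ = 0.777. z = -3.188. Critical: ±1.645. Reject H₀.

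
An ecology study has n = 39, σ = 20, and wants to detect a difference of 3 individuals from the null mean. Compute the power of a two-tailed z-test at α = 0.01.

SE = σ/√n = 20/√39 = 3.203. Non-centrality λ = d/SE = 3/3.203 = 0.937. Power ≈ Φ(λ - z_{α/2}) = Φ(0.937 - 2.576) = Φ(-1.639) = 0.051.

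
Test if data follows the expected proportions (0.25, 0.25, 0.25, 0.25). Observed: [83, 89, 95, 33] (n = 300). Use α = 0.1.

Expected: [75.0, 75.0, 75.0, 75.0]. χ² = 32.32. df = 3, critical = 6.251. Reject H₀.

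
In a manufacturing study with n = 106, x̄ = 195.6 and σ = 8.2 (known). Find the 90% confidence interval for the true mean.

CI = x̄ ± z*(σ/√n) = 195.6 ± 1.645(8.2/√106) = 195.6 ± 1.31 = (194.29, 196.91)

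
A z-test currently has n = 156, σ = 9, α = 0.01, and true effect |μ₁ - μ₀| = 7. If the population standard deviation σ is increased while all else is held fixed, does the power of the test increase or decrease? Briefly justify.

Power decreases: a larger σ inflates the standard error σ/√n, pulling the sampling distribution under H₁ back toward the critical value.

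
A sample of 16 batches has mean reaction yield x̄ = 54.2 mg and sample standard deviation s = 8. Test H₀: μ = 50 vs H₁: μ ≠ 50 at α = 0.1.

t = (x̄ - μ₀)/(s/√n) = (54.2 - 50)/(8/√16) = 2.1. df = 15, critical t = ±1.753. Reject H₀.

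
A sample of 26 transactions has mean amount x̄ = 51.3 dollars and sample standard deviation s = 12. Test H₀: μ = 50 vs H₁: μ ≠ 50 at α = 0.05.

t = (x̄ - μ₀)/(s/√n) = (51.3 - 50)/(12/√26) = 0.552. df = 25, critical t = ±2.06. Fail to reject H₀.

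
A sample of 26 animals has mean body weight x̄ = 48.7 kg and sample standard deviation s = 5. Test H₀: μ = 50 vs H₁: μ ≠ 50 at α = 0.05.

t = (x̄ - μ₀)/(s/√n) = (48.7 - 50)/(5/√26) = -1.326. df = 25, critical t = ±2.06. Fail to reject H₀.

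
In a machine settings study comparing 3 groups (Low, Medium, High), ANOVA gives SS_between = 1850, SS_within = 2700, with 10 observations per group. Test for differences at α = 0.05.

df_between = 2, df_within = 27. F = MS_between/MS_within = 925.0/100.0 = 9.25. F_crit ≈ 3.354. Reject H₀. At least one mean differs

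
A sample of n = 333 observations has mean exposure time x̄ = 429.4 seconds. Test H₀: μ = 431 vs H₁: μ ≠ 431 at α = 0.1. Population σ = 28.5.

z = (x̄ - μ₀)/(σ/√n) = (429.4 - 431)/(28.5/√333) = -1.024. Critical value: ±1.645. Since |-1.024| ≤ 1.645, Fail to reject H₀.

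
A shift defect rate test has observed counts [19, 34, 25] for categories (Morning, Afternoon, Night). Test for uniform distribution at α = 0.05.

Expected = 26 each. χ² = Σ(O-E)²/E = 4.385. df = 2, critical value = 5.991. Fail to reject H₀.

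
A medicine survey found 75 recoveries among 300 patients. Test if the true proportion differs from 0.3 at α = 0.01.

p̂ = 0.25, p₀ = 0.3. z = (p̂ - p₀)/√(p₀(1-p₀)/n) = -1.89. Critical: ±2.576. Fail to reject H₀.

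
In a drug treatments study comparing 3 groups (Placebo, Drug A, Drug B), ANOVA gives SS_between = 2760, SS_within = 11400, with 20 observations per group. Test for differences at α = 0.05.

df_between = 2, df_within = 57. F = MS_between/MS_within = 1380.0/200.0 = 6.9. F_crit ≈ 3.159. Reject H₀. At least one mean differs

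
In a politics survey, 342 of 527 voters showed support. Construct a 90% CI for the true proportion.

p̂ = 0.649. CI = p̂ ± z*√(p̂(1-p̂)/n) = (0.615, 0.683)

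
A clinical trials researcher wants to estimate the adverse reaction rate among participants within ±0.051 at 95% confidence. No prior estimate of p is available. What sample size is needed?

Conservative approach: use p = 0.5 (maximizes p(1-p) = 0.25). n = z²(0.25)/E² = 1.96²×0.25/0.051² = 369.2 → n = 370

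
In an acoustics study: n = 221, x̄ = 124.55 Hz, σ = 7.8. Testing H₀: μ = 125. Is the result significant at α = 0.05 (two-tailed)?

z = (124.55 - 125)/(7.8/√221) = -0.858. Since |z| ≤ 1.96, not significant at α = 0.05.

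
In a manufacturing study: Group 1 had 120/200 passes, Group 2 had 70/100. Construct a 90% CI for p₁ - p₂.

p̂₁ = 0.6, p̂₂ = 0.7. Difference = -0.1. CI = (-0.194, -0.006)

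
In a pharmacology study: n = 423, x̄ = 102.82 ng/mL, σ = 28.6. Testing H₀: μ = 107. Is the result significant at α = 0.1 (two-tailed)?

z = (102.82 - 107)/(28.6/√423) = -3.006. Since |z| > 1.645, significant at α = 0.1.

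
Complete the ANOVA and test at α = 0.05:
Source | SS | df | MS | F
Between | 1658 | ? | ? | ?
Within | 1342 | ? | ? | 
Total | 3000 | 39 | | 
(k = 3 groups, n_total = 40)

df_between = 2, df_within = 37. MS_between = 829.0, MS_within = 36.27. F = 22.856, F_crit ≈ 3.252. Reject H₀.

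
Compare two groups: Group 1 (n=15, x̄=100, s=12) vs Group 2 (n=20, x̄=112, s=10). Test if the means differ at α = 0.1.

Pooled sp = 10.89. t = -3.225, df = 33. Critical t = ±1.692. Reject H₀.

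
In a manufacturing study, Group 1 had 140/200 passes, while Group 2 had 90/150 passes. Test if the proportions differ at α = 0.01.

p̂₁ = 0.7, p̂₂ = 0.6, pooled p̂ = 0.657. z = 1.95. Critical: ±2.576. Fail to reject H₀.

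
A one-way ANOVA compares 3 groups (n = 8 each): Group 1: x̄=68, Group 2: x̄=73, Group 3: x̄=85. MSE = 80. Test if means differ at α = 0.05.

Grand mean = 75.33. SS_between = 1221.33, MS_between = 610.67. F = 7.633, F_crit ≈ 3.467. Reject H₀.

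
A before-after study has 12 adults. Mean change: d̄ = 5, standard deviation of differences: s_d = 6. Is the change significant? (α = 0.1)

t = d̄/(s_d/√n) = 5/(6/√12) = 2.887. df = 11, critical t = ±1.796. Reject H₀.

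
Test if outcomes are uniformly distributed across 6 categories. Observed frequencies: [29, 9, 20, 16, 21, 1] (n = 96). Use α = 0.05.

Expected = 16 each. χ² = Σ(O-E)²/E = 30.25. df = 5, critical value = 11.07. Reject H₀.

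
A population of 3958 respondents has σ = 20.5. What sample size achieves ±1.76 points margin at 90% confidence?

Without FPC: n₀ = (1.645×20.5/1.76)² = 367.125. With FPC: n = n₀N/(n₀+N-1) = 336.04 → n = 337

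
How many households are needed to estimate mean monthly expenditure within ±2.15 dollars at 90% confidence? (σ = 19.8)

n = (z*σ/E)² = (1.645×19.8/2.15)² = 229.5 → n = 230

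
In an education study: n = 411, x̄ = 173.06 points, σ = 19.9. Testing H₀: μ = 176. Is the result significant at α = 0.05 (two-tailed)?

z = (173.06 - 176)/(19.9/√411) = -2.995. Since |z| > 1.96, significant at α = 0.05.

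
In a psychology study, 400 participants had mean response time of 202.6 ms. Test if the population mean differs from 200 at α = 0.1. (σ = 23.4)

z = (x̄ - μ₀)/(σ/√n) = (202.6 - 200)/(23.4/√400) = 2.222. Critical value: ±1.645. Since |2.222| > 1.645, Reject H₀.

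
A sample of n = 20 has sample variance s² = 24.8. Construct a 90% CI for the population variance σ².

df = 19. χ²_{0.05} = 30.144, χ²_{0.95} = 10.117. CI for σ² = ((n-1)s²/χ²_{α/2}, (n-1)s²/χ²_{1-α/2}) = (19·24.8/30.144, 19·24.8/10.117) = (15.63, 46.58)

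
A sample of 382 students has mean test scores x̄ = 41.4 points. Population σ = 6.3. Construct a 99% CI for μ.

CI = x̄ ± z*(σ/√n) = 41.4 ± 2.576(6.3/√382) = 41.4 ± 0.83 = (40.57, 42.23)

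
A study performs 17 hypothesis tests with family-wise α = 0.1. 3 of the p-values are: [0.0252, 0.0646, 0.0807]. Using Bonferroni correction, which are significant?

Bonferroni α = 0.1/17 = 0.00588. None of the given p-values are significant.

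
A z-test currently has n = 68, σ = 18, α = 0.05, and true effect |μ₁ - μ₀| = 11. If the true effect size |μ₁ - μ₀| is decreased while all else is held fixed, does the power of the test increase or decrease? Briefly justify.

Power decreases: a smaller true effect decreases the non-centrality λ = |μ₁ - μ₀|/(σ/√n).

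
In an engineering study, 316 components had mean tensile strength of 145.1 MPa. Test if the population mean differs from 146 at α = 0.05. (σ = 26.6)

z = (x̄ - μ₀)/(σ/√n) = (145.1 - 146)/(26.6/√316) = -0.601. Critical value: ±1.96. Since |-0.601| ≤ 1.96, Fail to reject H₀.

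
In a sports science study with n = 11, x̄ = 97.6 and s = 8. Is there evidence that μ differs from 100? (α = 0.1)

t = (x̄ - μ₀)/(s/√n) = (97.6 - 100)/(8/√11) = -0.995. df = 10, critical t = ±1.812. Fail to reject H₀.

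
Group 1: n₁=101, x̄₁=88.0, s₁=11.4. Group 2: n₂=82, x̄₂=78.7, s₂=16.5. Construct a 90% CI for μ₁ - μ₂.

Difference = 9.3. SE = √(11.4²/101 + 16.5²/82) = 2.146. CI = (5.77, 12.83)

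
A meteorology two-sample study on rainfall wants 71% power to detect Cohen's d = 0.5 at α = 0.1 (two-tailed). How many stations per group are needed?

z_{α/2} = 1.645, z_β = Φ⁻¹(0.71) = 0.553. For medium effect (d = 0.5): n per group = 2(z_{α/2} + z_β)²/d² = 2(1.645 + 0.553)²/0.5² = 38.6 → 39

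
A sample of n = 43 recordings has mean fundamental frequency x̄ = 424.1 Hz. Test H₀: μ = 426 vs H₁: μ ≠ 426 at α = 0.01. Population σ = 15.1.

z = (x̄ - μ₀)/(σ/√n) = (424.1 - 426)/(15.1/√43) = -0.825. Critical value: ±2.576. Since |-0.825| ≤ 2.576, Fail to reject H₀.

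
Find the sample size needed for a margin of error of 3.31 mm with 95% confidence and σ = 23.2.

n = (z*σ/E)² = (1.96×23.2/3.31)² = 188.7 → n = 189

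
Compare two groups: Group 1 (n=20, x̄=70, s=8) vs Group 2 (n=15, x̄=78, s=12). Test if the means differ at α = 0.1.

Pooled sp = 9.9. t = -2.367, df = 33. Critical t = ±1.692. Reject H₀.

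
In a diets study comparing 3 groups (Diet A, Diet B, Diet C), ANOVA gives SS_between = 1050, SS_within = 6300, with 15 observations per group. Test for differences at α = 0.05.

df_between = 2, df_within = 42. F = MS_between/MS_within = 525.0/150.0 = 3.5. F_crit ≈ 3.22. Reject H₀. At least one mean differs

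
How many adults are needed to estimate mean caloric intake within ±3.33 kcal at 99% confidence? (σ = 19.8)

n = (z*σ/E)² = (2.576×19.8/3.33)² = 234.6 → n = 235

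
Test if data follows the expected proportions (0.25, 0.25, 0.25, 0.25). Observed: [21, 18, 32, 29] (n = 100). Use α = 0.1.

Expected: [25.0, 25.0, 25.0, 25.0]. χ² = 5.2. df = 3, critical = 6.251. Fail to reject H₀.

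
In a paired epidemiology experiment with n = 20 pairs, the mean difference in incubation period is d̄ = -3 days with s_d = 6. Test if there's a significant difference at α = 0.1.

t = d̄/(s_d/√n) = -3/(6/√20) = -2.236. df = 19, critical t = ±1.729. Reject H₀.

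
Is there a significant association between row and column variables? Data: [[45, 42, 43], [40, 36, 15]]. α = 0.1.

χ² = 7.628. df = 2, critical = 4.605. Reject H₀. Variables are dependent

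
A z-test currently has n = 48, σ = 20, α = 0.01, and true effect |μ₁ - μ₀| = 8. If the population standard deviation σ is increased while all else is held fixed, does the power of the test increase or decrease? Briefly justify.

Power decreases: a larger σ inflates the standard error σ/√n, pulling the sampling distribution under H₁ back toward the critical value.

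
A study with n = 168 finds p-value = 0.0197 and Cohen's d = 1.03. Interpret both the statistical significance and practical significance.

Statistically significant (p = 0.0197 < 0.05). Cohen's d = 1.03 indicates a large effect size. Both statistical and practical significance should be considered.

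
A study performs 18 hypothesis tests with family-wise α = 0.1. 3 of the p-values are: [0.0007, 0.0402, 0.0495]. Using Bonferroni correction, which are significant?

Bonferroni α = 0.1/18 = 0.00556. Significant p-values: [0.0007]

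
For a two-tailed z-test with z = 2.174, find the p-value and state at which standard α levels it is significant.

p = 2·P(Z > |2.174|) = 2·(1 - Φ(2.174)) ≈ 0.0297. Significant at α = 0.1; Significant at α = 0.05.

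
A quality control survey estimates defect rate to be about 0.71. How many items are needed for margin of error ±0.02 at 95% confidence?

n = z²p(1-p)/E² = 1.96²×0.71×0.29/0.02² = 1977.5 → n = 1978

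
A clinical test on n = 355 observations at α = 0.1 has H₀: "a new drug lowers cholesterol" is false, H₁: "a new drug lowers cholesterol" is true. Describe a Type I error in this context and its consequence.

Type I error: rejecting H₀ when it is true — concluding that a new drug lowers cholesterol when in fact it is not. Consequence: approving an ineffective drug — patients take a useless medication and may skip effective alternatives.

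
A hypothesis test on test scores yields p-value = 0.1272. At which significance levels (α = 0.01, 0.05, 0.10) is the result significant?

p = 0.1272. Not significant at any of the given levels.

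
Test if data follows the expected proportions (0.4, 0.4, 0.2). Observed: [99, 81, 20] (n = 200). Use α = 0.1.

Expected: [80.0, 80.0, 40.0]. χ² = 14.525. df = 2, critical = 4.605. Reject H₀.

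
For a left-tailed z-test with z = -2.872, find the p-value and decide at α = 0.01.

p = P(Z < -2.872) = Φ(-2.872) ≈ 0.002. Since p < 0.01, reject H₀ (significant) at α = 0.01.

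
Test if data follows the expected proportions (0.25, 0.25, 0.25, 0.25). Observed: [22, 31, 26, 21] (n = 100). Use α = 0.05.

Expected: [25.0, 25.0, 25.0, 25.0]. χ² = 2.48. df = 3, critical = 7.815. Fail to reject H₀.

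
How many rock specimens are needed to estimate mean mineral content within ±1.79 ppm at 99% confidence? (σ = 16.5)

n = (z*σ/E)² = (2.576×16.5/1.79)² = 563.8 → n = 564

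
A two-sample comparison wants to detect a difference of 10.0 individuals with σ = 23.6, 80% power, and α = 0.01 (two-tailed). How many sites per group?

n per group = 2(z_α/2 + z_β)²σ²/d² = 2×(2.576 + 0.84)²×23.6²/10.0² = 130.0 → n = 130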